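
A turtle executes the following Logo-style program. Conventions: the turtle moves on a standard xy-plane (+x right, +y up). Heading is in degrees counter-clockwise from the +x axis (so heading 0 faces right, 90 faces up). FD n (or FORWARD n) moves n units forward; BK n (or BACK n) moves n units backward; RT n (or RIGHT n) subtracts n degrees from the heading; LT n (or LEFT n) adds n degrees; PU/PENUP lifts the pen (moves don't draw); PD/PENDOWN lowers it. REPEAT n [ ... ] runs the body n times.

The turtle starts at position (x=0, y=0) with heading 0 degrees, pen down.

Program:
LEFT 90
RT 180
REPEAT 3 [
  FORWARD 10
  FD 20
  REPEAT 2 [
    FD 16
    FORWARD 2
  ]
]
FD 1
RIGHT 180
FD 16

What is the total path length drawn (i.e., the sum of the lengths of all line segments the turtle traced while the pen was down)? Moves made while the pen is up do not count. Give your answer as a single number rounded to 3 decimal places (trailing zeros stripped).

Answer: 215

Derivation:
Executing turtle program step by step:
Start: pos=(0,0), heading=0, pen down
LT 90: heading 0 -> 90
RT 180: heading 90 -> 270
REPEAT 3 [
  -- iteration 1/3 --
  FD 10: (0,0) -> (0,-10) [heading=270, draw]
  FD 20: (0,-10) -> (0,-30) [heading=270, draw]
  REPEAT 2 [
    -- iteration 1/2 --
    FD 16: (0,-30) -> (0,-46) [heading=270, draw]
    FD 2: (0,-46) -> (0,-48) [heading=270, draw]
    -- iteration 2/2 --
    FD 16: (0,-48) -> (0,-64) [heading=270, draw]
    FD 2: (0,-64) -> (0,-66) [heading=270, draw]
  ]
  -- iteration 2/3 --
  FD 10: (0,-66) -> (0,-76) [heading=270, draw]
  FD 20: (0,-76) -> (0,-96) [heading=270, draw]
  REPEAT 2 [
    -- iteration 1/2 --
    FD 16: (0,-96) -> (0,-112) [heading=270, draw]
    FD 2: (0,-112) -> (0,-114) [heading=270, draw]
    -- iteration 2/2 --
    FD 16: (0,-114) -> (0,-130) [heading=270, draw]
    FD 2: (0,-130) -> (0,-132) [heading=270, draw]
  ]
  -- iteration 3/3 --
  FD 10: (0,-132) -> (0,-142) [heading=270, draw]
  FD 20: (0,-142) -> (0,-162) [heading=270, draw]
  REPEAT 2 [
    -- iteration 1/2 --
    FD 16: (0,-162) -> (0,-178) [heading=270, draw]
    FD 2: (0,-178) -> (0,-180) [heading=270, draw]
    -- iteration 2/2 --
    FD 16: (0,-180) -> (0,-196) [heading=270, draw]
    FD 2: (0,-196) -> (0,-198) [heading=270, draw]
  ]
]
FD 1: (0,-198) -> (0,-199) [heading=270, draw]
RT 180: heading 270 -> 90
FD 16: (0,-199) -> (0,-183) [heading=90, draw]
Final: pos=(0,-183), heading=90, 20 segment(s) drawn

Segment lengths:
  seg 1: (0,0) -> (0,-10), length = 10
  seg 2: (0,-10) -> (0,-30), length = 20
  seg 3: (0,-30) -> (0,-46), length = 16
  seg 4: (0,-46) -> (0,-48), length = 2
  seg 5: (0,-48) -> (0,-64), length = 16
  seg 6: (0,-64) -> (0,-66), length = 2
  seg 7: (0,-66) -> (0,-76), length = 10
  seg 8: (0,-76) -> (0,-96), length = 20
  seg 9: (0,-96) -> (0,-112), length = 16
  seg 10: (0,-112) -> (0,-114), length = 2
  seg 11: (0,-114) -> (0,-130), length = 16
  seg 12: (0,-130) -> (0,-132), length = 2
  seg 13: (0,-132) -> (0,-142), length = 10
  seg 14: (0,-142) -> (0,-162), length = 20
  seg 15: (0,-162) -> (0,-178), length = 16
  seg 16: (0,-178) -> (0,-180), length = 2
  seg 17: (0,-180) -> (0,-196), length = 16
  seg 18: (0,-196) -> (0,-198), length = 2
  seg 19: (0,-198) -> (0,-199), length = 1
  seg 20: (0,-199) -> (0,-183), length = 16
Total = 215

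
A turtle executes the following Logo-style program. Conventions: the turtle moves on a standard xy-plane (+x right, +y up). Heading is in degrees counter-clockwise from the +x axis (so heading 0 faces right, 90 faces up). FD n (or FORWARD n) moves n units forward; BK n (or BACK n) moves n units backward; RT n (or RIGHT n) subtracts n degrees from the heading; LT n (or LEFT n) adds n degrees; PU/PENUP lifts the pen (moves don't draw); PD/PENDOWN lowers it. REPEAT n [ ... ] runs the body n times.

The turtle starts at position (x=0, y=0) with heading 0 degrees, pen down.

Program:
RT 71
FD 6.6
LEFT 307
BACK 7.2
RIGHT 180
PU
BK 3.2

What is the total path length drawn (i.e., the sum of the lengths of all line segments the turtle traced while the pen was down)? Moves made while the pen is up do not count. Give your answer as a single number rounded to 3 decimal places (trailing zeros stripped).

Answer: 13.8

Derivation:
Executing turtle program step by step:
Start: pos=(0,0), heading=0, pen down
RT 71: heading 0 -> 289
FD 6.6: (0,0) -> (2.149,-6.24) [heading=289, draw]
LT 307: heading 289 -> 236
BK 7.2: (2.149,-6.24) -> (6.175,-0.271) [heading=236, draw]
RT 180: heading 236 -> 56
PU: pen up
BK 3.2: (6.175,-0.271) -> (4.386,-2.924) [heading=56, move]
Final: pos=(4.386,-2.924), heading=56, 2 segment(s) drawn

Segment lengths:
  seg 1: (0,0) -> (2.149,-6.24), length = 6.6
  seg 2: (2.149,-6.24) -> (6.175,-0.271), length = 7.2
Total = 13.8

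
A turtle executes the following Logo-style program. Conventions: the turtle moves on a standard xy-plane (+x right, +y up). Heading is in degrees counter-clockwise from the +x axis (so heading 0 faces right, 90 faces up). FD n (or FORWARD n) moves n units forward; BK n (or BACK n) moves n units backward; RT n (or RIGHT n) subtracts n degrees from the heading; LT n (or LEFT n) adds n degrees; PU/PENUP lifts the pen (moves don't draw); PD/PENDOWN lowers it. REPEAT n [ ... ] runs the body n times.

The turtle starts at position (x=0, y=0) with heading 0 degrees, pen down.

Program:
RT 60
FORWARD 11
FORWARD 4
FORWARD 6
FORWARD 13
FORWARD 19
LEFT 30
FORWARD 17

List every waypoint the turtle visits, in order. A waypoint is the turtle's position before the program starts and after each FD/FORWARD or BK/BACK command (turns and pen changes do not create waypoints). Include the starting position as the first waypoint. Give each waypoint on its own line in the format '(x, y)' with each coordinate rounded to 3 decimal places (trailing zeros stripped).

Executing turtle program step by step:
Start: pos=(0,0), heading=0, pen down
RT 60: heading 0 -> 300
FD 11: (0,0) -> (5.5,-9.526) [heading=300, draw]
FD 4: (5.5,-9.526) -> (7.5,-12.99) [heading=300, draw]
FD 6: (7.5,-12.99) -> (10.5,-18.187) [heading=300, draw]
FD 13: (10.5,-18.187) -> (17,-29.445) [heading=300, draw]
FD 19: (17,-29.445) -> (26.5,-45.899) [heading=300, draw]
LT 30: heading 300 -> 330
FD 17: (26.5,-45.899) -> (41.222,-54.399) [heading=330, draw]
Final: pos=(41.222,-54.399), heading=330, 6 segment(s) drawn
Waypoints (7 total):
(0, 0)
(5.5, -9.526)
(7.5, -12.99)
(10.5, -18.187)
(17, -29.445)
(26.5, -45.899)
(41.222, -54.399)

Answer: (0, 0)
(5.5, -9.526)
(7.5, -12.99)
(10.5, -18.187)
(17, -29.445)
(26.5, -45.899)
(41.222, -54.399)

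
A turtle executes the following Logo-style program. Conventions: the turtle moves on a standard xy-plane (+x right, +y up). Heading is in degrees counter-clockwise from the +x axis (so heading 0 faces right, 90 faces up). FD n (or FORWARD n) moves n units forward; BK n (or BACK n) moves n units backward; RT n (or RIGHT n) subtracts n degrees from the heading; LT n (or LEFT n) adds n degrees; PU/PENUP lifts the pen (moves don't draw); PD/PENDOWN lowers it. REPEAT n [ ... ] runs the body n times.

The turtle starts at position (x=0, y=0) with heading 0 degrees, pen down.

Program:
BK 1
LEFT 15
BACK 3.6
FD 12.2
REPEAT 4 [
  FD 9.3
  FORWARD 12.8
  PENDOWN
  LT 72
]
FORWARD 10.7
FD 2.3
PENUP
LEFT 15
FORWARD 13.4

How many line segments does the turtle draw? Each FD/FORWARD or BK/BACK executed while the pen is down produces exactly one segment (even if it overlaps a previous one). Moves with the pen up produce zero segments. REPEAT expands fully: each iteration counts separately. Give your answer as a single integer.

Executing turtle program step by step:
Start: pos=(0,0), heading=0, pen down
BK 1: (0,0) -> (-1,0) [heading=0, draw]
LT 15: heading 0 -> 15
BK 3.6: (-1,0) -> (-4.477,-0.932) [heading=15, draw]
FD 12.2: (-4.477,-0.932) -> (7.307,2.226) [heading=15, draw]
REPEAT 4 [
  -- iteration 1/4 --
  FD 9.3: (7.307,2.226) -> (16.29,4.633) [heading=15, draw]
  FD 12.8: (16.29,4.633) -> (28.654,7.946) [heading=15, draw]
  PD: pen down
  LT 72: heading 15 -> 87
  -- iteration 2/4 --
  FD 9.3: (28.654,7.946) -> (29.141,17.233) [heading=87, draw]
  FD 12.8: (29.141,17.233) -> (29.811,30.015) [heading=87, draw]
  PD: pen down
  LT 72: heading 87 -> 159
  -- iteration 3/4 --
  FD 9.3: (29.811,30.015) -> (21.128,33.348) [heading=159, draw]
  FD 12.8: (21.128,33.348) -> (9.178,37.935) [heading=159, draw]
  PD: pen down
  LT 72: heading 159 -> 231
  -- iteration 4/4 --
  FD 9.3: (9.178,37.935) -> (3.326,30.708) [heading=231, draw]
  FD 12.8: (3.326,30.708) -> (-4.73,20.76) [heading=231, draw]
  PD: pen down
  LT 72: heading 231 -> 303
]
FD 10.7: (-4.73,20.76) -> (1.098,11.787) [heading=303, draw]
FD 2.3: (1.098,11.787) -> (2.351,9.858) [heading=303, draw]
PU: pen up
LT 15: heading 303 -> 318
FD 13.4: (2.351,9.858) -> (12.309,0.891) [heading=318, move]
Final: pos=(12.309,0.891), heading=318, 13 segment(s) drawn
Segments drawn: 13

Answer: 13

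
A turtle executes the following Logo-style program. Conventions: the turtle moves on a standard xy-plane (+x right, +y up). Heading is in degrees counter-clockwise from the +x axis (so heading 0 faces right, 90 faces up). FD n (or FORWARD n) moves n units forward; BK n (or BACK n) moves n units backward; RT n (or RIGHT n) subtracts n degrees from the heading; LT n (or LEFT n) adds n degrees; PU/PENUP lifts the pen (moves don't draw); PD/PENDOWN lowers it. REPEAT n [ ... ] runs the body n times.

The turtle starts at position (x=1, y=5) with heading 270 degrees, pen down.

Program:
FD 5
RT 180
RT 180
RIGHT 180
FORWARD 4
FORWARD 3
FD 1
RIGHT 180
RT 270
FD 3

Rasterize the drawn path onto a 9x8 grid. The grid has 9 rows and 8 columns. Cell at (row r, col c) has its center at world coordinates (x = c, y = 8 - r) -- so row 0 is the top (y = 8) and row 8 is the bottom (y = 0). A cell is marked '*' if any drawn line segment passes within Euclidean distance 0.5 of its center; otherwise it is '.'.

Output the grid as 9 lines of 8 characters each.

Segment 0: (1,5) -> (1,0)
Segment 1: (1,0) -> (1,4)
Segment 2: (1,4) -> (1,7)
Segment 3: (1,7) -> (1,8)
Segment 4: (1,8) -> (4,8)

Answer: .****...
.*......
.*......
.*......
.*......
.*......
.*......
.*......
.*......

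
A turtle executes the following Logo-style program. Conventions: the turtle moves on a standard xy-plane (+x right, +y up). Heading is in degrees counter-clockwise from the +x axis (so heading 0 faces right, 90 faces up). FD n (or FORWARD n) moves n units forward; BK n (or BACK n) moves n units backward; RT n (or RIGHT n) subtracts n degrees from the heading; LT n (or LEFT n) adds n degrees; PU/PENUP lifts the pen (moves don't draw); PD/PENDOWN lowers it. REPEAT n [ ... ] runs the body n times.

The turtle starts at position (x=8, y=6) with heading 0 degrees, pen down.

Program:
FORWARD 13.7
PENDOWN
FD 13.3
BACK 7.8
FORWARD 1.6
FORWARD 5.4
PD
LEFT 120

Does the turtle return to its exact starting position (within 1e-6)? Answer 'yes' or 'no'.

Answer: no

Derivation:
Executing turtle program step by step:
Start: pos=(8,6), heading=0, pen down
FD 13.7: (8,6) -> (21.7,6) [heading=0, draw]
PD: pen down
FD 13.3: (21.7,6) -> (35,6) [heading=0, draw]
BK 7.8: (35,6) -> (27.2,6) [heading=0, draw]
FD 1.6: (27.2,6) -> (28.8,6) [heading=0, draw]
FD 5.4: (28.8,6) -> (34.2,6) [heading=0, draw]
PD: pen down
LT 120: heading 0 -> 120
Final: pos=(34.2,6), heading=120, 5 segment(s) drawn

Start position: (8, 6)
Final position: (34.2, 6)
Distance = 26.2; >= 1e-6 -> NOT closed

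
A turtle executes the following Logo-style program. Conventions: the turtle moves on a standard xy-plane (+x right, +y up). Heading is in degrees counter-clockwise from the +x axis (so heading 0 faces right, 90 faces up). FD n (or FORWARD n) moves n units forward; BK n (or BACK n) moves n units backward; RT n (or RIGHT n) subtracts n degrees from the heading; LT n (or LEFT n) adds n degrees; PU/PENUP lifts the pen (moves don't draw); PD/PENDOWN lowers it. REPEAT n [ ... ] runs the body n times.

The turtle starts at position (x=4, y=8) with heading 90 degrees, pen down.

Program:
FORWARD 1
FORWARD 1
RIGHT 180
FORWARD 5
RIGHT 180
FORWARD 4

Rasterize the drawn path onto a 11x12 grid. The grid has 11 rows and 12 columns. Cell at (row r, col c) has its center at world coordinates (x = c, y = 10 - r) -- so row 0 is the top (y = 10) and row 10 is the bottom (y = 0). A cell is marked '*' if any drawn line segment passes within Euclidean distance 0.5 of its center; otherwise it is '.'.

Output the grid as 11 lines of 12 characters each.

Answer: ....*.......
....*.......
....*.......
....*.......
....*.......
....*.......
............
............
............
............
............

Derivation:
Segment 0: (4,8) -> (4,9)
Segment 1: (4,9) -> (4,10)
Segment 2: (4,10) -> (4,5)
Segment 3: (4,5) -> (4,9)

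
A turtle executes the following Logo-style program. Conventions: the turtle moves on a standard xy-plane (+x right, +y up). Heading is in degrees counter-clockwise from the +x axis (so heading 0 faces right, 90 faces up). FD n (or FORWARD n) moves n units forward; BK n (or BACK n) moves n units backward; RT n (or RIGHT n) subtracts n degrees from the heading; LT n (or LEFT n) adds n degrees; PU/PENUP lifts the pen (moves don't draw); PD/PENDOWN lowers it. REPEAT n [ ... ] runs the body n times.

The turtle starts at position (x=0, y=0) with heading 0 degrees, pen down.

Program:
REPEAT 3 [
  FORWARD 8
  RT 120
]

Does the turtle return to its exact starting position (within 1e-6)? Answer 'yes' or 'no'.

Answer: yes

Derivation:
Executing turtle program step by step:
Start: pos=(0,0), heading=0, pen down
REPEAT 3 [
  -- iteration 1/3 --
  FD 8: (0,0) -> (8,0) [heading=0, draw]
  RT 120: heading 0 -> 240
  -- iteration 2/3 --
  FD 8: (8,0) -> (4,-6.928) [heading=240, draw]
  RT 120: heading 240 -> 120
  -- iteration 3/3 --
  FD 8: (4,-6.928) -> (0,0) [heading=120, draw]
  RT 120: heading 120 -> 0
]
Final: pos=(0,0), heading=0, 3 segment(s) drawn

Start position: (0, 0)
Final position: (0, 0)
Distance = 0; < 1e-6 -> CLOSED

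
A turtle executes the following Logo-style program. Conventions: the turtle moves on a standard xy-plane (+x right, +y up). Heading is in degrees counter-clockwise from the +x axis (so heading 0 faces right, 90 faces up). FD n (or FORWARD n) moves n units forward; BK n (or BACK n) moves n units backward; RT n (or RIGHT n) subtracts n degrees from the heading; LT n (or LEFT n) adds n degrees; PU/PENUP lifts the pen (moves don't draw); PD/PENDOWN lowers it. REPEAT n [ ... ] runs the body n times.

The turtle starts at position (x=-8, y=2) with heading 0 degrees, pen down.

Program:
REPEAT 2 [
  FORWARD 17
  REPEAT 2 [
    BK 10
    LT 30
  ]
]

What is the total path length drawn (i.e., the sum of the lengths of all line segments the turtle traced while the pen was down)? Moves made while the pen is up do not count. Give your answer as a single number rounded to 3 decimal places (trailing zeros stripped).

Answer: 74

Derivation:
Executing turtle program step by step:
Start: pos=(-8,2), heading=0, pen down
REPEAT 2 [
  -- iteration 1/2 --
  FD 17: (-8,2) -> (9,2) [heading=0, draw]
  REPEAT 2 [
    -- iteration 1/2 --
    BK 10: (9,2) -> (-1,2) [heading=0, draw]
    LT 30: heading 0 -> 30
    -- iteration 2/2 --
    BK 10: (-1,2) -> (-9.66,-3) [heading=30, draw]
    LT 30: heading 30 -> 60
  ]
  -- iteration 2/2 --
  FD 17: (-9.66,-3) -> (-1.16,11.722) [heading=60, draw]
  REPEAT 2 [
    -- iteration 1/2 --
    BK 10: (-1.16,11.722) -> (-6.16,3.062) [heading=60, draw]
    LT 30: heading 60 -> 90
    -- iteration 2/2 --
    BK 10: (-6.16,3.062) -> (-6.16,-6.938) [heading=90, draw]
    LT 30: heading 90 -> 120
  ]
]
Final: pos=(-6.16,-6.938), heading=120, 6 segment(s) drawn

Segment lengths:
  seg 1: (-8,2) -> (9,2), length = 17
  seg 2: (9,2) -> (-1,2), length = 10
  seg 3: (-1,2) -> (-9.66,-3), length = 10
  seg 4: (-9.66,-3) -> (-1.16,11.722), length = 17
  seg 5: (-1.16,11.722) -> (-6.16,3.062), length = 10
  seg 6: (-6.16,3.062) -> (-6.16,-6.938), length = 10
Total = 74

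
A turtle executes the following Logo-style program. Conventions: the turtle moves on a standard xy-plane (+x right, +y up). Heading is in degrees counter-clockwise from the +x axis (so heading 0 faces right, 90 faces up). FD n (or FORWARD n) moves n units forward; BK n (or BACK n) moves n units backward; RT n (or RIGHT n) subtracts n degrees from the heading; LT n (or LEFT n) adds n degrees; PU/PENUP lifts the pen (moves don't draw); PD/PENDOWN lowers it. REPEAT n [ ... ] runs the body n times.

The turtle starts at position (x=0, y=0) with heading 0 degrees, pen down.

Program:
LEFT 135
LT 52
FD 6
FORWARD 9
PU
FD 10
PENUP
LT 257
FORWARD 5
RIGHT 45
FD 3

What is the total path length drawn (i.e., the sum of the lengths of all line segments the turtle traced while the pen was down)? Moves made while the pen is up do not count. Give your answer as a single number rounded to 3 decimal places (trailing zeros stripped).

Answer: 15

Derivation:
Executing turtle program step by step:
Start: pos=(0,0), heading=0, pen down
LT 135: heading 0 -> 135
LT 52: heading 135 -> 187
FD 6: (0,0) -> (-5.955,-0.731) [heading=187, draw]
FD 9: (-5.955,-0.731) -> (-14.888,-1.828) [heading=187, draw]
PU: pen up
FD 10: (-14.888,-1.828) -> (-24.814,-3.047) [heading=187, move]
PU: pen up
LT 257: heading 187 -> 84
FD 5: (-24.814,-3.047) -> (-24.291,1.926) [heading=84, move]
RT 45: heading 84 -> 39
FD 3: (-24.291,1.926) -> (-21.96,3.814) [heading=39, move]
Final: pos=(-21.96,3.814), heading=39, 2 segment(s) drawn

Segment lengths:
  seg 1: (0,0) -> (-5.955,-0.731), length = 6
  seg 2: (-5.955,-0.731) -> (-14.888,-1.828), length = 9
Total = 15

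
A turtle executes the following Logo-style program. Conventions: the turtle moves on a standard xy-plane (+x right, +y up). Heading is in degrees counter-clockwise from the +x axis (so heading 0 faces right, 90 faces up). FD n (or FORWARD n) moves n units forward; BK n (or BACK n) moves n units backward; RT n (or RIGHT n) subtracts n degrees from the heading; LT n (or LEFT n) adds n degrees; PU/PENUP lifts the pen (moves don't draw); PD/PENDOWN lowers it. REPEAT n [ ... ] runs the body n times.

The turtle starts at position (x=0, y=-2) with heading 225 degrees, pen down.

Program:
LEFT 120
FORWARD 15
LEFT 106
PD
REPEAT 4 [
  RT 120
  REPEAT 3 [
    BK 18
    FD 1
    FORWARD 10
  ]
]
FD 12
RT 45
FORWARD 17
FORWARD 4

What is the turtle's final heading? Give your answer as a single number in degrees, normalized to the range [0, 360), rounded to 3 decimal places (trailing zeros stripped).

Answer: 286

Derivation:
Executing turtle program step by step:
Start: pos=(0,-2), heading=225, pen down
LT 120: heading 225 -> 345
FD 15: (0,-2) -> (14.489,-5.882) [heading=345, draw]
LT 106: heading 345 -> 91
PD: pen down
REPEAT 4 [
  -- iteration 1/4 --
  RT 120: heading 91 -> 331
  REPEAT 3 [
    -- iteration 1/3 --
    BK 18: (14.489,-5.882) -> (-1.254,2.844) [heading=331, draw]
    FD 1: (-1.254,2.844) -> (-0.38,2.359) [heading=331, draw]
    FD 10: (-0.38,2.359) -> (8.367,-2.489) [heading=331, draw]
    -- iteration 2/3 --
    BK 18: (8.367,-2.489) -> (-7.377,6.238) [heading=331, draw]
    FD 1: (-7.377,6.238) -> (-6.502,5.753) [heading=331, draw]
    FD 10: (-6.502,5.753) -> (2.244,0.905) [heading=331, draw]
    -- iteration 3/3 --
    BK 18: (2.244,0.905) -> (-13.499,9.632) [heading=331, draw]
    FD 1: (-13.499,9.632) -> (-12.624,9.147) [heading=331, draw]
    FD 10: (-12.624,9.147) -> (-3.878,4.299) [heading=331, draw]
  ]
  -- iteration 2/4 --
  RT 120: heading 331 -> 211
  REPEAT 3 [
    -- iteration 1/3 --
    BK 18: (-3.878,4.299) -> (11.551,13.569) [heading=211, draw]
    FD 1: (11.551,13.569) -> (10.694,13.054) [heading=211, draw]
    FD 10: (10.694,13.054) -> (2.122,7.904) [heading=211, draw]
    -- iteration 2/3 --
    BK 18: (2.122,7.904) -> (17.551,17.175) [heading=211, draw]
    FD 1: (17.551,17.175) -> (16.694,16.66) [heading=211, draw]
    FD 10: (16.694,16.66) -> (8.122,11.509) [heading=211, draw]
    -- iteration 3/3 --
    BK 18: (8.122,11.509) -> (23.551,20.78) [heading=211, draw]
    FD 1: (23.551,20.78) -> (22.694,20.265) [heading=211, draw]
    FD 10: (22.694,20.265) -> (14.122,15.115) [heading=211, draw]
  ]
  -- iteration 3/4 --
  RT 120: heading 211 -> 91
  REPEAT 3 [
    -- iteration 1/3 --
    BK 18: (14.122,15.115) -> (14.437,-2.883) [heading=91, draw]
    FD 1: (14.437,-2.883) -> (14.419,-1.883) [heading=91, draw]
    FD 10: (14.419,-1.883) -> (14.245,8.116) [heading=91, draw]
    -- iteration 2/3 --
    BK 18: (14.245,8.116) -> (14.559,-9.882) [heading=91, draw]
    FD 1: (14.559,-9.882) -> (14.541,-8.882) [heading=91, draw]
    FD 10: (14.541,-8.882) -> (14.367,1.117) [heading=91, draw]
    -- iteration 3/3 --
    BK 18: (14.367,1.117) -> (14.681,-16.881) [heading=91, draw]
    FD 1: (14.681,-16.881) -> (14.663,-15.881) [heading=91, draw]
    FD 10: (14.663,-15.881) -> (14.489,-5.882) [heading=91, draw]
  ]
  -- iteration 4/4 --
  RT 120: heading 91 -> 331
  REPEAT 3 [
    -- iteration 1/3 --
    BK 18: (14.489,-5.882) -> (-1.254,2.844) [heading=331, draw]
    FD 1: (-1.254,2.844) -> (-0.38,2.359) [heading=331, draw]
    FD 10: (-0.38,2.359) -> (8.367,-2.489) [heading=331, draw]
    -- iteration 2/3 --
    BK 18: (8.367,-2.489) -> (-7.377,6.238) [heading=331, draw]
    FD 1: (-7.377,6.238) -> (-6.502,5.753) [heading=331, draw]
    FD 10: (-6.502,5.753) -> (2.244,0.905) [heading=331, draw]
    -- iteration 3/3 --
    BK 18: (2.244,0.905) -> (-13.499,9.632) [heading=331, draw]
    FD 1: (-13.499,9.632) -> (-12.624,9.147) [heading=331, draw]
    FD 10: (-12.624,9.147) -> (-3.878,4.299) [heading=331, draw]
  ]
]
FD 12: (-3.878,4.299) -> (6.617,-1.519) [heading=331, draw]
RT 45: heading 331 -> 286
FD 17: (6.617,-1.519) -> (11.303,-17.86) [heading=286, draw]
FD 4: (11.303,-17.86) -> (12.406,-21.705) [heading=286, draw]
Final: pos=(12.406,-21.705), heading=286, 40 segment(s) drawn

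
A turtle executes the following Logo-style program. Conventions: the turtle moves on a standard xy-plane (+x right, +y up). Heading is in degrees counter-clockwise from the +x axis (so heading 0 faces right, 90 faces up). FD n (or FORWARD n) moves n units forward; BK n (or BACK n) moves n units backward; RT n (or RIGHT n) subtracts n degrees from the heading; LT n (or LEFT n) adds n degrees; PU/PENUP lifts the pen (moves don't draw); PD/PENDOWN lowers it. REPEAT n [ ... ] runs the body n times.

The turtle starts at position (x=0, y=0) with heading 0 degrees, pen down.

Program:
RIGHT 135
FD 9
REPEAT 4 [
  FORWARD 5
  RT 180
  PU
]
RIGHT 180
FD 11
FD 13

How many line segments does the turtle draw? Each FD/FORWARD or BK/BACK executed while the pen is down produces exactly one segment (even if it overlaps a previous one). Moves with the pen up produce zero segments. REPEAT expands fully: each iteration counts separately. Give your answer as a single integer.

Executing turtle program step by step:
Start: pos=(0,0), heading=0, pen down
RT 135: heading 0 -> 225
FD 9: (0,0) -> (-6.364,-6.364) [heading=225, draw]
REPEAT 4 [
  -- iteration 1/4 --
  FD 5: (-6.364,-6.364) -> (-9.899,-9.899) [heading=225, draw]
  RT 180: heading 225 -> 45
  PU: pen up
  -- iteration 2/4 --
  FD 5: (-9.899,-9.899) -> (-6.364,-6.364) [heading=45, move]
  RT 180: heading 45 -> 225
  PU: pen up
  -- iteration 3/4 --
  FD 5: (-6.364,-6.364) -> (-9.899,-9.899) [heading=225, move]
  RT 180: heading 225 -> 45
  PU: pen up
  -- iteration 4/4 --
  FD 5: (-9.899,-9.899) -> (-6.364,-6.364) [heading=45, move]
  RT 180: heading 45 -> 225
  PU: pen up
]
RT 180: heading 225 -> 45
FD 11: (-6.364,-6.364) -> (1.414,1.414) [heading=45, move]
FD 13: (1.414,1.414) -> (10.607,10.607) [heading=45, move]
Final: pos=(10.607,10.607), heading=45, 2 segment(s) drawn
Segments drawn: 2

Answer: 2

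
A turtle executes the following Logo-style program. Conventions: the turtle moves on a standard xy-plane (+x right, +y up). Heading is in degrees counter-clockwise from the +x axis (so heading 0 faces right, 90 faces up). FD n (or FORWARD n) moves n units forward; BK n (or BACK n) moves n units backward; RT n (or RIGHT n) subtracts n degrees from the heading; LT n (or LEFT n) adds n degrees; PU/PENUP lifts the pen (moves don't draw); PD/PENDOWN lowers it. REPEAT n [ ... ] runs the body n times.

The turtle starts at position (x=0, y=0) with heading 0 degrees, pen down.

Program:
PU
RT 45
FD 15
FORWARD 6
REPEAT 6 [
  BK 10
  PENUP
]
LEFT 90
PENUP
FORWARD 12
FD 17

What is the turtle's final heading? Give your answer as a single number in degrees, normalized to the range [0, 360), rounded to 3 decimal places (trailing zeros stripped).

Answer: 45

Derivation:
Executing turtle program step by step:
Start: pos=(0,0), heading=0, pen down
PU: pen up
RT 45: heading 0 -> 315
FD 15: (0,0) -> (10.607,-10.607) [heading=315, move]
FD 6: (10.607,-10.607) -> (14.849,-14.849) [heading=315, move]
REPEAT 6 [
  -- iteration 1/6 --
  BK 10: (14.849,-14.849) -> (7.778,-7.778) [heading=315, move]
  PU: pen up
  -- iteration 2/6 --
  BK 10: (7.778,-7.778) -> (0.707,-0.707) [heading=315, move]
  PU: pen up
  -- iteration 3/6 --
  BK 10: (0.707,-0.707) -> (-6.364,6.364) [heading=315, move]
  PU: pen up
  -- iteration 4/6 --
  BK 10: (-6.364,6.364) -> (-13.435,13.435) [heading=315, move]
  PU: pen up
  -- iteration 5/6 --
  BK 10: (-13.435,13.435) -> (-20.506,20.506) [heading=315, move]
  PU: pen up
  -- iteration 6/6 --
  BK 10: (-20.506,20.506) -> (-27.577,27.577) [heading=315, move]
  PU: pen up
]
LT 90: heading 315 -> 45
PU: pen up
FD 12: (-27.577,27.577) -> (-19.092,36.062) [heading=45, move]
FD 17: (-19.092,36.062) -> (-7.071,48.083) [heading=45, move]
Final: pos=(-7.071,48.083), heading=45, 0 segment(s) drawn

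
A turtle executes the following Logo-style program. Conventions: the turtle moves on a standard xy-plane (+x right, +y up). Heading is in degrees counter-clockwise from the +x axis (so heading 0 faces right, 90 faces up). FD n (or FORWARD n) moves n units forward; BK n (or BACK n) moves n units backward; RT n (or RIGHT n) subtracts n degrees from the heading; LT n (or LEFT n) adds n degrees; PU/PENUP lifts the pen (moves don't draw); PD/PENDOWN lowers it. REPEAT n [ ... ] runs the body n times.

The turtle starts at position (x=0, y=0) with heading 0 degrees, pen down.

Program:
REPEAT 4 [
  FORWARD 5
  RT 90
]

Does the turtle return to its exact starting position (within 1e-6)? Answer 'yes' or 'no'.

Answer: yes

Derivation:
Executing turtle program step by step:
Start: pos=(0,0), heading=0, pen down
REPEAT 4 [
  -- iteration 1/4 --
  FD 5: (0,0) -> (5,0) [heading=0, draw]
  RT 90: heading 0 -> 270
  -- iteration 2/4 --
  FD 5: (5,0) -> (5,-5) [heading=270, draw]
  RT 90: heading 270 -> 180
  -- iteration 3/4 --
  FD 5: (5,-5) -> (0,-5) [heading=180, draw]
  RT 90: heading 180 -> 90
  -- iteration 4/4 --
  FD 5: (0,-5) -> (0,0) [heading=90, draw]
  RT 90: heading 90 -> 0
]
Final: pos=(0,0), heading=0, 4 segment(s) drawn

Start position: (0, 0)
Final position: (0, 0)
Distance = 0; < 1e-6 -> CLOSED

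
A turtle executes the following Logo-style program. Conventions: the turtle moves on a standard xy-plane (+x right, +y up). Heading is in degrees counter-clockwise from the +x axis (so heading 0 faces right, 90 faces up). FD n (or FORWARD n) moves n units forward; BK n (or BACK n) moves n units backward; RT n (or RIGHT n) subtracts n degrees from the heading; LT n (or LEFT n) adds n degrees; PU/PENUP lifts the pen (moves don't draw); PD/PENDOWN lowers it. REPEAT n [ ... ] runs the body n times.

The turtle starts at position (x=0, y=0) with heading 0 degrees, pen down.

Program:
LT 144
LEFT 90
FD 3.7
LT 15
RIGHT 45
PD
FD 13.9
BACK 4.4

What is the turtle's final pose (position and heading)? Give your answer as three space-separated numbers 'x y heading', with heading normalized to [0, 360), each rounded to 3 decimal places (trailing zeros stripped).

Answer: -10.853 -6.857 204

Derivation:
Executing turtle program step by step:
Start: pos=(0,0), heading=0, pen down
LT 144: heading 0 -> 144
LT 90: heading 144 -> 234
FD 3.7: (0,0) -> (-2.175,-2.993) [heading=234, draw]
LT 15: heading 234 -> 249
RT 45: heading 249 -> 204
PD: pen down
FD 13.9: (-2.175,-2.993) -> (-14.873,-8.647) [heading=204, draw]
BK 4.4: (-14.873,-8.647) -> (-10.853,-6.857) [heading=204, draw]
Final: pos=(-10.853,-6.857), heading=204, 3 segment(s) drawn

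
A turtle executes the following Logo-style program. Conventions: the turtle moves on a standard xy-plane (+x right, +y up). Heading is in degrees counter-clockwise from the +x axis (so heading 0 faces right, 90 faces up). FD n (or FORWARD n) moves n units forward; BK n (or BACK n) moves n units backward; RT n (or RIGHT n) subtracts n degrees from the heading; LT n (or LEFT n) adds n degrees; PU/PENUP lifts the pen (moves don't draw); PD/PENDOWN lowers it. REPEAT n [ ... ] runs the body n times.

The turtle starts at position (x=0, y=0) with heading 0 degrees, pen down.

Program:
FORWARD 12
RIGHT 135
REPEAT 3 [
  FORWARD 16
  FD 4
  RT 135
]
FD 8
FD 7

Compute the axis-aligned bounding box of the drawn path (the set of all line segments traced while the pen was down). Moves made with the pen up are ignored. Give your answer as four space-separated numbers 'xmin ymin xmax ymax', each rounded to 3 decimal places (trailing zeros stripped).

Executing turtle program step by step:
Start: pos=(0,0), heading=0, pen down
FD 12: (0,0) -> (12,0) [heading=0, draw]
RT 135: heading 0 -> 225
REPEAT 3 [
  -- iteration 1/3 --
  FD 16: (12,0) -> (0.686,-11.314) [heading=225, draw]
  FD 4: (0.686,-11.314) -> (-2.142,-14.142) [heading=225, draw]
  RT 135: heading 225 -> 90
  -- iteration 2/3 --
  FD 16: (-2.142,-14.142) -> (-2.142,1.858) [heading=90, draw]
  FD 4: (-2.142,1.858) -> (-2.142,5.858) [heading=90, draw]
  RT 135: heading 90 -> 315
  -- iteration 3/3 --
  FD 16: (-2.142,5.858) -> (9.172,-5.456) [heading=315, draw]
  FD 4: (9.172,-5.456) -> (12,-8.284) [heading=315, draw]
  RT 135: heading 315 -> 180
]
FD 8: (12,-8.284) -> (4,-8.284) [heading=180, draw]
FD 7: (4,-8.284) -> (-3,-8.284) [heading=180, draw]
Final: pos=(-3,-8.284), heading=180, 9 segment(s) drawn

Segment endpoints: x in {-3, -2.142, -2.142, -2.142, 0, 0.686, 4, 9.172, 12}, y in {-14.142, -11.314, -8.284, -8.284, -8.284, -5.456, 0, 1.858, 5.858}
xmin=-3, ymin=-14.142, xmax=12, ymax=5.858

Answer: -3 -14.142 12 5.858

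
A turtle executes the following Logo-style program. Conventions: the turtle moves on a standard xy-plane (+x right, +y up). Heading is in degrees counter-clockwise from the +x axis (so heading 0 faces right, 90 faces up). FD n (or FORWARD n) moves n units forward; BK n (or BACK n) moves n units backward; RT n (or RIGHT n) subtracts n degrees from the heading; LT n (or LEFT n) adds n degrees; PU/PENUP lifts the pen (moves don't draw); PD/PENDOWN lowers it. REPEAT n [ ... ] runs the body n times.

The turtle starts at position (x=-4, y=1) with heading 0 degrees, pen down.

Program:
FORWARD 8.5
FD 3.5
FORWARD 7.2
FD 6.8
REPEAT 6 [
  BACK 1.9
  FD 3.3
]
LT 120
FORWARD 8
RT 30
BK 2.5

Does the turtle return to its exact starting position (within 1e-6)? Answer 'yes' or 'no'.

Executing turtle program step by step:
Start: pos=(-4,1), heading=0, pen down
FD 8.5: (-4,1) -> (4.5,1) [heading=0, draw]
FD 3.5: (4.5,1) -> (8,1) [heading=0, draw]
FD 7.2: (8,1) -> (15.2,1) [heading=0, draw]
FD 6.8: (15.2,1) -> (22,1) [heading=0, draw]
REPEAT 6 [
  -- iteration 1/6 --
  BK 1.9: (22,1) -> (20.1,1) [heading=0, draw]
  FD 3.3: (20.1,1) -> (23.4,1) [heading=0, draw]
  -- iteration 2/6 --
  BK 1.9: (23.4,1) -> (21.5,1) [heading=0, draw]
  FD 3.3: (21.5,1) -> (24.8,1) [heading=0, draw]
  -- iteration 3/6 --
  BK 1.9: (24.8,1) -> (22.9,1) [heading=0, draw]
  FD 3.3: (22.9,1) -> (26.2,1) [heading=0, draw]
  -- iteration 4/6 --
  BK 1.9: (26.2,1) -> (24.3,1) [heading=0, draw]
  FD 3.3: (24.3,1) -> (27.6,1) [heading=0, draw]
  -- iteration 5/6 --
  BK 1.9: (27.6,1) -> (25.7,1) [heading=0, draw]
  FD 3.3: (25.7,1) -> (29,1) [heading=0, draw]
  -- iteration 6/6 --
  BK 1.9: (29,1) -> (27.1,1) [heading=0, draw]
  FD 3.3: (27.1,1) -> (30.4,1) [heading=0, draw]
]
LT 120: heading 0 -> 120
FD 8: (30.4,1) -> (26.4,7.928) [heading=120, draw]
RT 30: heading 120 -> 90
BK 2.5: (26.4,7.928) -> (26.4,5.428) [heading=90, draw]
Final: pos=(26.4,5.428), heading=90, 18 segment(s) drawn

Start position: (-4, 1)
Final position: (26.4, 5.428)
Distance = 30.721; >= 1e-6 -> NOT closed

Answer: no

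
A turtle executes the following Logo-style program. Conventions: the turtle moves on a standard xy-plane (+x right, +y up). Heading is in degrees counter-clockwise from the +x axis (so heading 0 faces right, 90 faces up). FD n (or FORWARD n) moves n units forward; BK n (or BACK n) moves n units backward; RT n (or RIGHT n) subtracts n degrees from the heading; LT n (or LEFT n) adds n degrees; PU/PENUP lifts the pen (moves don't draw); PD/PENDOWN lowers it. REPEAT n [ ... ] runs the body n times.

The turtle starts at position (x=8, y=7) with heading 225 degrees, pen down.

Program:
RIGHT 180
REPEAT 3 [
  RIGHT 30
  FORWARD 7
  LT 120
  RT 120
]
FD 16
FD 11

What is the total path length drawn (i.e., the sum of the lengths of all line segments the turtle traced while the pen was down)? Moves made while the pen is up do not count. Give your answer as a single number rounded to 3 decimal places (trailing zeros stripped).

Answer: 48

Derivation:
Executing turtle program step by step:
Start: pos=(8,7), heading=225, pen down
RT 180: heading 225 -> 45
REPEAT 3 [
  -- iteration 1/3 --
  RT 30: heading 45 -> 15
  FD 7: (8,7) -> (14.761,8.812) [heading=15, draw]
  LT 120: heading 15 -> 135
  RT 120: heading 135 -> 15
  -- iteration 2/3 --
  RT 30: heading 15 -> 345
  FD 7: (14.761,8.812) -> (21.523,7) [heading=345, draw]
  LT 120: heading 345 -> 105
  RT 120: heading 105 -> 345
  -- iteration 3/3 --
  RT 30: heading 345 -> 315
  FD 7: (21.523,7) -> (26.473,2.05) [heading=315, draw]
  LT 120: heading 315 -> 75
  RT 120: heading 75 -> 315
]
FD 16: (26.473,2.05) -> (37.786,-9.263) [heading=315, draw]
FD 11: (37.786,-9.263) -> (45.565,-17.042) [heading=315, draw]
Final: pos=(45.565,-17.042), heading=315, 5 segment(s) drawn

Segment lengths:
  seg 1: (8,7) -> (14.761,8.812), length = 7
  seg 2: (14.761,8.812) -> (21.523,7), length = 7
  seg 3: (21.523,7) -> (26.473,2.05), length = 7
  seg 4: (26.473,2.05) -> (37.786,-9.263), length = 16
  seg 5: (37.786,-9.263) -> (45.565,-17.042), length = 11
Total = 48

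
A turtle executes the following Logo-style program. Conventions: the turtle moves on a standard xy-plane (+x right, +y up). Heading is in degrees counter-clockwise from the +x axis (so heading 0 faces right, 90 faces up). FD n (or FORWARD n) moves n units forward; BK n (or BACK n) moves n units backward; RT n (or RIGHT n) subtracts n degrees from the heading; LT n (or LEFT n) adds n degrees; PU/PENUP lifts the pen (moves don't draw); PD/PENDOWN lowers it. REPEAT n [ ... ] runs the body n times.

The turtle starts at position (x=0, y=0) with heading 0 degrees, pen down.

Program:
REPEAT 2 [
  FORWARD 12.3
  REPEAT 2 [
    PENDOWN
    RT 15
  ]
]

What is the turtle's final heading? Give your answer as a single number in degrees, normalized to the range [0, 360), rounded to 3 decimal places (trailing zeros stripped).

Executing turtle program step by step:
Start: pos=(0,0), heading=0, pen down
REPEAT 2 [
  -- iteration 1/2 --
  FD 12.3: (0,0) -> (12.3,0) [heading=0, draw]
  REPEAT 2 [
    -- iteration 1/2 --
    PD: pen down
    RT 15: heading 0 -> 345
    -- iteration 2/2 --
    PD: pen down
    RT 15: heading 345 -> 330
  ]
  -- iteration 2/2 --
  FD 12.3: (12.3,0) -> (22.952,-6.15) [heading=330, draw]
  REPEAT 2 [
    -- iteration 1/2 --
    PD: pen down
    RT 15: heading 330 -> 315
    -- iteration 2/2 --
    PD: pen down
    RT 15: heading 315 -> 300
  ]
]
Final: pos=(22.952,-6.15), heading=300, 2 segment(s) drawn

Answer: 300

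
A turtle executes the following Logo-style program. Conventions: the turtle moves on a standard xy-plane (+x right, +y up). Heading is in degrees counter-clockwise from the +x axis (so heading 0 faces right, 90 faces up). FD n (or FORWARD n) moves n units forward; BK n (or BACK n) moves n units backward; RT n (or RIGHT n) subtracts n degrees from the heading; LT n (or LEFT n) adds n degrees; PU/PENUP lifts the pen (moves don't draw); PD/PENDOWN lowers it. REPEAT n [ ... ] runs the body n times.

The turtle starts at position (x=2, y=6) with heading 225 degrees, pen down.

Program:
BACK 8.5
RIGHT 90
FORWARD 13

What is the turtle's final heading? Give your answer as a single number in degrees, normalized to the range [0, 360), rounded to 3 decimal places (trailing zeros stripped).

Answer: 135

Derivation:
Executing turtle program step by step:
Start: pos=(2,6), heading=225, pen down
BK 8.5: (2,6) -> (8.01,12.01) [heading=225, draw]
RT 90: heading 225 -> 135
FD 13: (8.01,12.01) -> (-1.182,21.203) [heading=135, draw]
Final: pos=(-1.182,21.203), heading=135, 2 segment(s) drawn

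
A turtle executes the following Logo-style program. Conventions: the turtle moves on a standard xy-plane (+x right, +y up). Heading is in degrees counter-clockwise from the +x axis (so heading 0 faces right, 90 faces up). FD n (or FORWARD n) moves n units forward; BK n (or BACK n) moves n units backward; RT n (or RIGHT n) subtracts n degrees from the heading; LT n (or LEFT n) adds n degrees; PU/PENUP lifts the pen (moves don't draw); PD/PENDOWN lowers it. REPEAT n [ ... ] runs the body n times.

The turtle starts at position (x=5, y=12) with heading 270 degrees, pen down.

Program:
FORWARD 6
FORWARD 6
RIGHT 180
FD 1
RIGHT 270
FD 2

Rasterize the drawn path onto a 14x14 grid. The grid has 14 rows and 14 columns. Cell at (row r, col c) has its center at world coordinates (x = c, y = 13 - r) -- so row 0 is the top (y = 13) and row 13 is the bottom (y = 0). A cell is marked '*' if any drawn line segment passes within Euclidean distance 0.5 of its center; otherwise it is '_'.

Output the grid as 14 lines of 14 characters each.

Answer: ______________
_____*________
_____*________
_____*________
_____*________
_____*________
_____*________
_____*________
_____*________
_____*________
_____*________
_____*________
___***________
_____*________

Derivation:
Segment 0: (5,12) -> (5,6)
Segment 1: (5,6) -> (5,0)
Segment 2: (5,0) -> (5,1)
Segment 3: (5,1) -> (3,1)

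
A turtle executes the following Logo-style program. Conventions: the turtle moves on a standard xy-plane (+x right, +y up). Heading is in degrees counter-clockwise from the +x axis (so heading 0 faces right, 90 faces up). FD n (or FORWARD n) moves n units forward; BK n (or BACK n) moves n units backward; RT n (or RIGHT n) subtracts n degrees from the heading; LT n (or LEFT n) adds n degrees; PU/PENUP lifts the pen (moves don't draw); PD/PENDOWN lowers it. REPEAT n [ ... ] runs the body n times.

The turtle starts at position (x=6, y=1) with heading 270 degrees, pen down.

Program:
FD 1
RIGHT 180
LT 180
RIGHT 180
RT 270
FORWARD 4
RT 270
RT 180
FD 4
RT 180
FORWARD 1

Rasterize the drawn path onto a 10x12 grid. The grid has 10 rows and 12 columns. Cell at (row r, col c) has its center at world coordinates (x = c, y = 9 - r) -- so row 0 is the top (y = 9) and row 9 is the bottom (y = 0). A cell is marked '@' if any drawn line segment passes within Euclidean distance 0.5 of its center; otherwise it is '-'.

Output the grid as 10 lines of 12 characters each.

Answer: ------------
------------
------------
------------
------------
--@---------
--@---------
--@---------
--@---@-----
--@@@@@-----

Derivation:
Segment 0: (6,1) -> (6,0)
Segment 1: (6,0) -> (2,-0)
Segment 2: (2,-0) -> (2,4)
Segment 3: (2,4) -> (2,3)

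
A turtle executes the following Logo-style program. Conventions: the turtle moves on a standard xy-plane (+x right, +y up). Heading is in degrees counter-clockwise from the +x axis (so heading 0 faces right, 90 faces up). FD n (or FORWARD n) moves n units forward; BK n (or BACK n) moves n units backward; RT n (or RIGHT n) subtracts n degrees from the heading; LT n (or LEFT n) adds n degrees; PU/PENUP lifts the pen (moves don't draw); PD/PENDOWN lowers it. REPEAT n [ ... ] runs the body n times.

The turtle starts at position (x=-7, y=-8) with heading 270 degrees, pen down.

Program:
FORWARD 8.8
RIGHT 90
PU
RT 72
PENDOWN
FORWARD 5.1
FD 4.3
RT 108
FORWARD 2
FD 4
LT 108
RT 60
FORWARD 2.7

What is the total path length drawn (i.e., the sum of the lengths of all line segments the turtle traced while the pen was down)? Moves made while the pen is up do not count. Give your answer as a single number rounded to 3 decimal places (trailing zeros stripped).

Answer: 26.9

Derivation:
Executing turtle program step by step:
Start: pos=(-7,-8), heading=270, pen down
FD 8.8: (-7,-8) -> (-7,-16.8) [heading=270, draw]
RT 90: heading 270 -> 180
PU: pen up
RT 72: heading 180 -> 108
PD: pen down
FD 5.1: (-7,-16.8) -> (-8.576,-11.95) [heading=108, draw]
FD 4.3: (-8.576,-11.95) -> (-9.905,-7.86) [heading=108, draw]
RT 108: heading 108 -> 0
FD 2: (-9.905,-7.86) -> (-7.905,-7.86) [heading=0, draw]
FD 4: (-7.905,-7.86) -> (-3.905,-7.86) [heading=0, draw]
LT 108: heading 0 -> 108
RT 60: heading 108 -> 48
FD 2.7: (-3.905,-7.86) -> (-2.098,-5.854) [heading=48, draw]
Final: pos=(-2.098,-5.854), heading=48, 6 segment(s) drawn

Segment lengths:
  seg 1: (-7,-8) -> (-7,-16.8), length = 8.8
  seg 2: (-7,-16.8) -> (-8.576,-11.95), length = 5.1
  seg 3: (-8.576,-11.95) -> (-9.905,-7.86), length = 4.3
  seg 4: (-9.905,-7.86) -> (-7.905,-7.86), length = 2
  seg 5: (-7.905,-7.86) -> (-3.905,-7.86), length = 4
  seg 6: (-3.905,-7.86) -> (-2.098,-5.854), length = 2.7
Total = 26.9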